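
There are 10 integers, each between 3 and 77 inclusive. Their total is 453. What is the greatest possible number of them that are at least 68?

6

If k of the values are ≥ 68, the total is ≥ 68k + 3(10 − k).
Setting 68k + 3(10 − k) ≤ 453 gives 65k ≤ 423, so k ≤ 6.
k = 6 is achieved by 6 values at 68 and 4 at 3, total 420; add 33 to one value (staying below 68) to reach 453.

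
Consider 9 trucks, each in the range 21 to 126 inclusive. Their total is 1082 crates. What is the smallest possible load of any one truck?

Minimizing one value means maximizing the remaining 8.
The other 8 contribute at most 8 × 126 = 1008, leaving at least 1082 − 1008 = 74.
Since 74 ≥ 21, this is achievable: one at 74 and 8 at 126.

74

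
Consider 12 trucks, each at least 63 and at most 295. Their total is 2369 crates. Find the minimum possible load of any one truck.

Minimizing one value means maximizing the remaining 11.
The other 11 can take up 11 × 295 = 3245 ≥ 2369 − 63, so one truck can sit at its floor of 63.
Achievable: one at 63 and the other 11 totalling 2306, which fits since 11 × 63 ≤ 2306 ≤ 11 × 295.

63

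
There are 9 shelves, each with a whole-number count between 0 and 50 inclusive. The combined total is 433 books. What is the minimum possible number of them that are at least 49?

1

Suppose at most 9 − j of them reach 49; then j values are ≤ 48 and the rest ≤ 50.
The total is then ≤ 48·j + 50·(9 − j) = 450 − 2j. For this to be ≥ 433 we need j ≤ 8, so at least 9 − 8 = 1 must reach 49.
Exactly 1 works: 1 value at 50 and 8 at 48 total 434; lower one of the high values by 1 (still ≥ 49) to hit 433.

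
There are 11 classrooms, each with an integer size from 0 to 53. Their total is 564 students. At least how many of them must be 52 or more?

If only k of them are at least 52, the other 11 − k are at most 51, so the total is at most k·53 + (11 − k)·51.
This must reach 564, so k·53 + (11 − k)·51 ≥ 564, giving k ≥ 2.
Exactly 2 works: 2 values at 53 and 9 at 51 total 565; lower one of the high values by 1 (still ≥ 52) to hit 564.

2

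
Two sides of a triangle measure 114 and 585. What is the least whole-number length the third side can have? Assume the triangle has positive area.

472

The third side must exceed |114 − 585| = 471.
The smallest integer above 471 is 472.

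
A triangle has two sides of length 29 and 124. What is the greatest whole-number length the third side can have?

The third side must be less than 29 + 124 = 153.
The largest integer below 153 is 152.

152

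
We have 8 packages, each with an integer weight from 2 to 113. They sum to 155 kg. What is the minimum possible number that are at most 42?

Each value above 42 is at least 43, contributing at least 43 − 2 = 41 above the floor 2.
The sum exceeds the floor total 16 by 139, so at most ⌊139/41⌋ = 3 exceed 42, and at least 5 are ≤ 42.
Exactly 5 works: 5 values at 2 and 3 at 43 total 139; raise one of the low values by 16 (still ≤ 42) to hit 155.

5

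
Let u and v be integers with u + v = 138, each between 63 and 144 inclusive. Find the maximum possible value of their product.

For a fixed sum, the product uv is largest when u and v are as close as possible.
Taking u = 69 and v = 69 (both in [63, 144]) gives uv = 4761.

4761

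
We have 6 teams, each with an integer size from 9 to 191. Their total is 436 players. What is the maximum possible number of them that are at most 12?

Each value at 12 or below falls at least 191 − 12 = 179 short of the ceiling 191.
The ceiling total is 6 × 191 = 1146, and we need 436, so at most ⌊(1146 − 436)/179⌋ = 3 can be that low.
k = 3 is achieved by 3 values at 12 and 3 at 191, total 609; lower one of the 191's by 173 (still > 12) to reach 436.

3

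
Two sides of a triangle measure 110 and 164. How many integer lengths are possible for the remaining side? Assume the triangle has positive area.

The triangle inequality gives |110 − 164| < c < 110 + 164, i.e. 54 < c < 274.
So c can be any integer from 55 to 273: 219 values.

219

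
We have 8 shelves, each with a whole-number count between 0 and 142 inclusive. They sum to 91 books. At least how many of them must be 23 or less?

Each value above 23 is at least 24, contributing at least 24 − 0 = 24 above the floor 0.
The sum exceeds the floor total 0 by 91, so at most ⌊91/24⌋ = 3 exceed 23, and at least 5 are ≤ 23.
Exactly 5 works: 5 values at 0 and 3 at 24 total 72; raise one of the low values by 19 (still ≤ 23) to hit 91.

5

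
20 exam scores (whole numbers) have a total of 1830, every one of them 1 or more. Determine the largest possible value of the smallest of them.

The 20 values sum to 1830, so their minimum is at most ⌊1830/20⌋ = 91.
Achievable: 10 of them at 91 and 10 at 92 total 1830.

91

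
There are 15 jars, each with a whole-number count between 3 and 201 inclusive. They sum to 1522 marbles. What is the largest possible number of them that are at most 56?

Each value at 56 or below falls at least 201 − 56 = 145 short of the ceiling 201.
The ceiling total is 15 × 201 = 3015, and we need 1522, so at most ⌊(3015 − 1522)/145⌋ = 10 can be that low.
k = 10 is achieved by 10 values at 56 and 5 at 201, total 1565; lower one of the 201's by 43 (still > 56) to reach 1522.

10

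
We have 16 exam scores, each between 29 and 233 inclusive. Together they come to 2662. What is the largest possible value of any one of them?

233

To make one score as large as possible, make the other 15 as small as possible.
The other 15 contribute at least 15 × 29 = 435, leaving at most 2662 − 435 = 2227.
But each score is capped at 233, so the maximum is 233.
Achievable: one at 233 and the other 15 totalling 2429, which fits since 15 × 29 ≤ 2429 ≤ 15 × 233.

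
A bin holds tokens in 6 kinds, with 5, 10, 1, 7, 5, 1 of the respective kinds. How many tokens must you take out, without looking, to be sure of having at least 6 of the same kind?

In the worst case you take as many as possible of each kind without reaching 6: 5 + 5 + 1 + 5 + 5 + 1 = 22.
The next one must give 6 of some kind, so 22 + 1 = 23.

23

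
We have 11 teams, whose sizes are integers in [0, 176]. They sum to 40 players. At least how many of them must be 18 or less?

Let j be the number exceeding 18. Then the total is ≥ 19·j + 0·(11 − j) = 0 + 19j.
So 19j ≤ 40 and j ≤ 2; hence at least 11 − 2 = 9 are ≤ 18.
Exactly 9 works: 9 values at 0 and 2 at 19 total 38; raise one of the low values by 2 (still ≤ 18) to hit 40.

9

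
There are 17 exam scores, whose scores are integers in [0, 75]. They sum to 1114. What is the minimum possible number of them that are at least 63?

5

Suppose at most 17 − j of them reach 63; then j values are ≤ 62 and the rest ≤ 75.
The total is then ≤ 62·j + 75·(17 − j) = 1275 − 13j. For this to be ≥ 1114 we need j ≤ 12, so at least 17 − 12 = 5 must reach 63.
Exactly 5 works: 5 values at 75 and 12 at 62 total 1119; lower one of the high values by 5 (still ≥ 63) to hit 1114.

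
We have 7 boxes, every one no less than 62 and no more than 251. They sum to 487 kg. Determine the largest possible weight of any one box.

115

Maximizing one value means minimizing the remaining 6.
The other 6 contribute at least 6 × 62 = 372, leaving at most 487 − 372 = 115.
Since 115 ≤ 251, this is achievable: one at 115 and 6 at 62.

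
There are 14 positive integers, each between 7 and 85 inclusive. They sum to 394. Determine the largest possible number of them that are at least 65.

5

With k values at 65 or above and the rest at least 7, the sum is at least 98 + 58k.
Since the sum is 394, we need 58k ≤ 296, i.e. k ≤ 5.
k = 5 is achieved by 5 values at 65 and 9 at 7, total 388; add 6 to one value (staying below 65) to reach 394.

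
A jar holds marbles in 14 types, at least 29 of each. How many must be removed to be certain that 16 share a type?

211

You could draw 15 of every type without reaching 16 of any — 210 in all.
One more forces 16 of some type, so 210 + 1 = 211.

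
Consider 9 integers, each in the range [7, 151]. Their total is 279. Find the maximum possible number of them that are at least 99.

2

Suppose k of them are at least 99. Those contribute at least 99 each and the other 9 − k at least 7 each.
So the total is at least 99k + 7(9 − k) = 63 + 92k. This must be ≤ 279, giving k ≤ 2.
k = 2 is achieved by 2 values at 99 and 7 at 7, total 247; add 32 to one value (staying below 99) to reach 279.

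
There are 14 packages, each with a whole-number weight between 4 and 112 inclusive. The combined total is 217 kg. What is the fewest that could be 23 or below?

6

Each value above 23 is at least 24, contributing at least 24 − 4 = 20 above the floor 4.
The sum exceeds the floor total 56 by 161, so at most ⌊161/20⌋ = 8 exceed 23, and at least 6 are ≤ 23.
Exactly 6 works: 6 values at 4 and 8 at 24 total 216; raise one of the low values by 1 (still ≤ 23) to hit 217.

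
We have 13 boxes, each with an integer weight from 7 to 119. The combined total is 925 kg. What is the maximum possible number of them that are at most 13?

5

Suppose k of them are at most 13. Those contribute at most 13 each and the rest at most 119 each.
So the total is at most 13k + 119(13 − k) = 1547 − 106k. This must still be ≥ 925, so k ≤ 5.
k = 5 is achieved by 5 values at 13 and 8 at 119, total 1017; lower one of the 119's by 92 (still > 13) to reach 925.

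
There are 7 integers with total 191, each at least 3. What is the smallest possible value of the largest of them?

The 7 values sum to 191, so their maximum is at least ⌈191/7⌉ = 28.
Taking 5 copies of 27 and 2 copies of 28 gives exactly 191, so 28 is attained.

28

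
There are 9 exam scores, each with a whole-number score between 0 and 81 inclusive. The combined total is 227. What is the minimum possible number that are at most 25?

1

Let j be the number exceeding 25. Then the total is ≥ 26·j + 0·(9 − j) = 0 + 26j.
So 26j ≤ 227 and j ≤ 8; hence at least 9 − 8 = 1 are ≤ 25.
Exactly 1 works: 1 value at 0 and 8 at 26 total 208; raise one of the low values by 19 (still ≤ 25) to hit 227.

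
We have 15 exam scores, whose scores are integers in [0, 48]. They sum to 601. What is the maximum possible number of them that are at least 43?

Suppose k of them are at least 43. Those contribute at least 43 each and the other 15 − k at least 0 each.
So the total is at least 43k + 0(15 − k) = 0 + 43k. This must be ≤ 601, giving k ≤ 13.
k = 13 is achieved by 13 values at 43 and 2 at 0, total 559; add 42 to one value (staying below 43) to reach 601.

13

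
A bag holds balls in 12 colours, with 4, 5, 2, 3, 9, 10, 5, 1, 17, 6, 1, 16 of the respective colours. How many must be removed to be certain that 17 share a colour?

In the worst case you take as many as possible of each colour without reaching 17: 4 + 5 + 2 + 3 + 9 + 10 + 5 + 1 + 16 + 6 + 1 + 16 = 78.
The next one must give 17 of some colour, so 78 + 1 = 79.

79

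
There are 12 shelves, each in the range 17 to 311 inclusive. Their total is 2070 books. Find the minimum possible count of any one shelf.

To make one shelf as small as possible, make the other 11 as large as possible.
The other 11 can take up 11 × 311 = 3421 ≥ 2070 − 17, so one shelf can sit at its floor of 17.
Achievable: one at 17 and the other 11 totalling 2053, which fits since 11 × 17 ≤ 2053 ≤ 11 × 311.

17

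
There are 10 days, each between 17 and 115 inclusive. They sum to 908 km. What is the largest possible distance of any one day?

Maximizing one value means minimizing the remaining 9.
The other 9 contribute at least 9 × 17 = 153, leaving at most 908 − 153 = 755.
But each day is capped at 115, so the maximum is 115.
Achievable: one at 115 and the other 9 totalling 793, which fits since 9 × 17 ≤ 793 ≤ 9 × 115.

115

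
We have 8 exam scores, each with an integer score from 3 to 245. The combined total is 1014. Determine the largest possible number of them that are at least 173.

If k of the values are ≥ 173, the total is ≥ 173k + 3(8 − k).
Setting 173k + 3(8 − k) ≤ 1014 gives 170k ≤ 990, so k ≤ 5.
k = 5 is achieved by 5 values at 173 and 3 at 3, total 874; add 140 to one value (staying below 173) to reach 1014.

5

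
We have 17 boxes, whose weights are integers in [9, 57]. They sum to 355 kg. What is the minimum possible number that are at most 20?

1

If only k of them are at most 20, the other 17 − k are at least 21, so the total is at least (17 − k)·21 + k·9.
This is ≤ 355, so (17 − k)·21 + 9k ≤ 355, which gives k ≥ 1.
Exactly 1 works: 1 value at 9 and 16 at 21 total 345; raise one of the low values by 10 (still ≤ 20) to hit 355.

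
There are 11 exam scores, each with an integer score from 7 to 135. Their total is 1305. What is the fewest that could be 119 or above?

Suppose at most 11 − j of them reach 119; then j values are ≤ 118 and the rest ≤ 135.
The total is then ≤ 118·j + 135·(11 − j) = 1485 − 17j. For this to be ≥ 1305 we need j ≤ 10, so at least 11 − 10 = 1 must reach 119.
Exactly 1 works: 1 value at 135 and 10 at 118 total 1315; lower one of the high values by 10 (still ≥ 119) to hit 1305.

1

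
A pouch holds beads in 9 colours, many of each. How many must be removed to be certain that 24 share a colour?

In the worst case you draw 23 of each of the 9 colours: 9 × 23 = 207.
One more forces 24 of some colour, so 207 + 1 = 208.

208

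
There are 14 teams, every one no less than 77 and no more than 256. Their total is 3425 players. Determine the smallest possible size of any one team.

To make one team as small as possible, make the other 13 as large as possible.
The other 13 contribute at most 13 × 256 = 3328, leaving at least 3425 − 3328 = 97.
Since 97 ≥ 77, this is achievable: one at 97 and 13 at 256.

97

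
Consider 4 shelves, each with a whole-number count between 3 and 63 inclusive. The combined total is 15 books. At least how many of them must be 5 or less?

3

If only k of them are at most 5, the other 4 − k are at least 6, so the total is at least (4 − k)·6 + k·3.
This is ≤ 15, so (4 − k)·6 + 3k ≤ 15, which gives k ≥ 3.
Exactly 3 works: 3 values at 3 and 1 at 6 total 15.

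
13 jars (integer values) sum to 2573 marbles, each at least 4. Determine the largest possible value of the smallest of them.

The average is 2573/13 < 198, so some value is ≤ 197.
Achievable: 1 of them at 197 and 12 at 198 total 2573.

197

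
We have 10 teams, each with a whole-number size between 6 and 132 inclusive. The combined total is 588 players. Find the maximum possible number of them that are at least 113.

4

With k values at 113 or above and the rest at least 6, the sum is at least 60 + 107k.
Since the sum is 588, we need 107k ≤ 528, i.e. k ≤ 4.
k = 4 is achieved by 4 values at 113 and 6 at 6, total 488; add 100 to one value (staying below 113) to reach 588.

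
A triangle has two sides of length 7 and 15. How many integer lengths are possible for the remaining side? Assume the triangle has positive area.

The triangle inequality gives |7 − 15| < c < 7 + 15, i.e. 8 < c < 22.
So c can be any integer from 9 to 21: 13 values.

13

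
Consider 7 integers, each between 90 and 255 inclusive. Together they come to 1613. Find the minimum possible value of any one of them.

90

Minimizing one value means maximizing the remaining 6.
The other 6 can take up 6 × 255 = 1530 ≥ 1613 − 90, so one integer can sit at its floor of 90.
Achievable: one at 90 and the other 6 totalling 1523, which fits since 6 × 90 ≤ 1523 ≤ 6 × 255.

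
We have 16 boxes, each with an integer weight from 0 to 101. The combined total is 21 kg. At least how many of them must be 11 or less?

15

Let j be the number exceeding 11. Then the total is ≥ 12·j + 0·(16 − j) = 0 + 12j.
So 12j ≤ 21 and j ≤ 1; hence at least 16 − 1 = 15 are ≤ 11.
Exactly 15 works: 15 values at 0 and 1 at 12 total 12; raise one of the low values by 9 (still ≤ 11) to hit 21.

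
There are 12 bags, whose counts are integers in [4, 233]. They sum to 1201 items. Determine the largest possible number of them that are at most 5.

6

Suppose k of them are at most 5. Those contribute at most 5 each and the rest at most 233 each.
So the total is at most 5k + 233(12 − k) = 2796 − 228k. This must still be ≥ 1201, so k ≤ 6.
k = 6 is achieved by 6 values at 5 and 6 at 233, total 1428; lower one of the 233's by 227 (still > 5) to reach 1201.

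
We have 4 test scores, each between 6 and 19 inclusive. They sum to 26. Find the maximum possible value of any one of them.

8

To make one score as large as possible, make the other 3 as small as possible.
The other 3 contribute at least 3 × 6 = 18, leaving at most 26 − 18 = 8.
Since 8 ≤ 19, this is achievable: one at 8 and 3 at 6.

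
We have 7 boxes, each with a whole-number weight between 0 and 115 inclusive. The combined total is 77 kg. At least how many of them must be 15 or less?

3

Each value above 15 is at least 16, contributing at least 16 − 0 = 16 above the floor 0.
The sum exceeds the floor total 0 by 77, so at most ⌊77/16⌋ = 4 exceed 15, and at least 3 are ≤ 15.
Exactly 3 works: 3 values at 0 and 4 at 16 total 64; raise one of the low values by 13 (still ≤ 15) to hit 77.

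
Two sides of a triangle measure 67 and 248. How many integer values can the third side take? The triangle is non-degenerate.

The triangle inequality gives |67 − 248| < c < 67 + 248, i.e. 181 < c < 315.
So c can be any integer from 182 to 314: 133 values.

133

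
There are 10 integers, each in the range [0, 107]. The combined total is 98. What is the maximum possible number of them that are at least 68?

If k of the values are ≥ 68, the total is ≥ 68k + 0(10 − k).
Setting 68k + 0(10 − k) ≤ 98 gives 68k ≤ 98, so k ≤ 1.
k = 1 is achieved by 1 value at 68 and 9 at 0, total 68; add 30 to one value (staying below 68) to reach 98.

1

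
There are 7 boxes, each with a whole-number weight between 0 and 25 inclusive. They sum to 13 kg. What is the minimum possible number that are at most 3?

If only k of them are at most 3, the other 7 − k are at least 4, so the total is at least (7 − k)·4 + k·0.
This is ≤ 13, so (7 − k)·4 + 0k ≤ 13, which gives k ≥ 4.
Exactly 4 works: 4 values at 0 and 3 at 4 total 12; raise one of the low values by 1 (still ≤ 3) to hit 13.

4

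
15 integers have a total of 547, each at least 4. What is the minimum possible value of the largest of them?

37

The 15 values sum to 547, so their maximum is at least ⌈547/15⌉ = 37.
Equality holds with 7 values of 37 and 8 values of 36.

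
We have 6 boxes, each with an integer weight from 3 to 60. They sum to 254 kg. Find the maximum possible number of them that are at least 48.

5

Suppose k of them are at least 48. Those contribute at least 48 each and the other 6 − k at least 3 each.
So the total is at least 48k + 3(6 − k) = 18 + 45k. This must be ≤ 254, giving k ≤ 5.
k = 5 is achieved by 5 values at 48 and 1 at 3, total 243; add 11 to one value (staying below 48) to reach 254.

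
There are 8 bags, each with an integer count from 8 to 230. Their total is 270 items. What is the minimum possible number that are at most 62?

5

If only k of them are at most 62, the other 8 − k are at least 63, so the total is at least (8 − k)·63 + k·8.
This is ≤ 270, so (8 − k)·63 + 8k ≤ 270, which gives k ≥ 5.
Exactly 5 works: 5 values at 8 and 3 at 63 total 229; raise one of the low values by 41 (still ≤ 62) to hit 270.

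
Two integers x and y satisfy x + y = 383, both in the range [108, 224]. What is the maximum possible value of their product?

36672

With x + y fixed, xy peaks when the two are closest together.
Taking x = 191 and y = 192 (both in [108, 224]) gives xy = 36672.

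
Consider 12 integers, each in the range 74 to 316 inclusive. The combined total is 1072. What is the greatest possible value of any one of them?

258

To make one integer as large as possible, make the other 11 as small as possible.
The other 11 contribute at least 11 × 74 = 814, leaving at most 1072 − 814 = 258.
Since 258 ≤ 316, this is achievable: one at 258 and 11 at 74.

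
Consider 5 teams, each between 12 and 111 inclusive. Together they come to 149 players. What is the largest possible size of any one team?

101

To make one team as large as possible, make the other 4 as small as possible.
The other 4 contribute at least 4 × 12 = 48, leaving at most 149 − 48 = 101.
Since 101 ≤ 111, this is achievable: one at 101 and 4 at 12.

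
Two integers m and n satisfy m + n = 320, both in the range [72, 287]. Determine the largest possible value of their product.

For a fixed sum, the product mn is largest when m and n are as close as possible.
Taking m = 160 and n = 160 (both in [72, 287]) gives mn = 25600.

25600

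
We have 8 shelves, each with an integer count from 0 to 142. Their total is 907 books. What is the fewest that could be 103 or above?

Suppose at most 8 − j of them reach 103; then j values are ≤ 102 and the rest ≤ 142.
The total is then ≤ 102·j + 142·(8 − j) = 1136 − 40j. For this to be ≥ 907 we need j ≤ 5, so at least 8 − 5 = 3 must reach 103.
Exactly 3 works: 3 values at 142 and 5 at 102 total 936; lower one of the high values by 29 (still ≥ 103) to hit 907.

3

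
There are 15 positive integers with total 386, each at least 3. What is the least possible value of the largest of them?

26

The average is 386/15 > 25, so not all 15 can be 25 or less; the largest is ≥ 26.
Taking 4 copies of 25 and 11 copies of 26 gives exactly 386, so 26 is attained.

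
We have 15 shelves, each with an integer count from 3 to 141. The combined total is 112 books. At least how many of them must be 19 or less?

12

Let j be the number exceeding 19. Then the total is ≥ 20·j + 3·(15 − j) = 45 + 17j.
So 17j ≤ 67 and j ≤ 3; hence at least 15 − 3 = 12 are ≤ 19.
Exactly 12 works: 12 values at 3 and 3 at 20 total 96; raise one of the low values by 16 (still ≤ 19) to hit 112.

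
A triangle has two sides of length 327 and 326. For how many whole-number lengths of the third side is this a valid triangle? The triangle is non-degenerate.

The triangle inequality gives |327 − 326| < c < 327 + 326, i.e. 1 < c < 653.
So c can be any integer from 2 to 652: 651 values.

651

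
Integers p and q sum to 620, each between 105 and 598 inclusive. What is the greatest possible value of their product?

pq = p(620 − p) is maximized when p is as near 620/2 as the bounds allow.
Taking p = 310 and q = 310 (both in [105, 598]) gives pq = 96100.

96100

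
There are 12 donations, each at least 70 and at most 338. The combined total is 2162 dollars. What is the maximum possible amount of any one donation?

338

Maximizing one value means minimizing the remaining 11.
The other 11 contribute at least 11 × 70 = 770, leaving at most 2162 − 770 = 1392.
But each donation is capped at 338, so the maximum is 338.
Achievable: one at 338 and the other 11 totalling 1824, which fits since 11 × 70 ≤ 1824 ≤ 11 × 338.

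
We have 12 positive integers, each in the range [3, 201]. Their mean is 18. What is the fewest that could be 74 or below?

10

The total is 12 × 18 = 216.
If only k of them are at most 74, the other 12 − k are at least 75, so the total is at least (12 − k)·75 + k·3.
This is ≤ 216, so (12 − k)·75 + 3k ≤ 216, which gives k ≥ 10.
Exactly 10 works: 10 values at 3 and 2 at 75 total 180; raise one of the low values by 36 (still ≤ 74) to hit 216.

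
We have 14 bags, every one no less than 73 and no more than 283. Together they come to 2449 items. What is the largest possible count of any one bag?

Maximizing one value means minimizing the remaining 13.
The other 13 contribute at least 13 × 73 = 949, leaving at most 2449 − 949 = 1500.
But each bag is capped at 283, so the maximum is 283.
Achievable: one at 283 and the other 13 totalling 2166, which fits since 13 × 73 ≤ 2166 ≤ 13 × 283.

283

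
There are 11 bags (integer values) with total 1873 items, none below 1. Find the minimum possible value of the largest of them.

171

The average is 1873/11 > 170, so not all 11 can be 170 or less; the largest is ≥ 171.
Equality holds with 3 values of 171 and 8 values of 170.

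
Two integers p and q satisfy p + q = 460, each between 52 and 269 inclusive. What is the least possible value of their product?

pq = p(460 − p) is concave in p, so over [191, 269] it is minimized at an endpoint.
At the endpoint p = 191, q = 460 − 191 = 269, so pq = 191 × 269 = 51379.

51379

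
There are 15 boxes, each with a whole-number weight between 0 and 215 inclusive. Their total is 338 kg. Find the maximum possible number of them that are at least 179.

With k values at 179 or above and the rest at least 0, the sum is at least 0 + 179k.
Since the sum is 338, we need 179k ≤ 338, i.e. k ≤ 1.
k = 1 is achieved by 1 value at 179 and 14 at 0, total 179; add 159 to one value (staying below 179) to reach 338.

1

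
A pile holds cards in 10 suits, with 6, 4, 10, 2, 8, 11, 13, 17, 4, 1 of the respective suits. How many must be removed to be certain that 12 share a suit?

69

In the worst case you take as many as possible of each suit without reaching 12: 6 + 4 + 10 + 2 + 8 + 11 + 11 + 11 + 4 + 1 = 68.
The next one must give 12 of some suit, so 68 + 1 = 69.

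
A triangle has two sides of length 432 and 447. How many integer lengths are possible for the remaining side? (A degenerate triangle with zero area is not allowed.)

The triangle inequality gives |432 − 447| < c < 432 + 447, i.e. 15 < c < 879.
So c can be any integer from 16 to 878: 863 values.

863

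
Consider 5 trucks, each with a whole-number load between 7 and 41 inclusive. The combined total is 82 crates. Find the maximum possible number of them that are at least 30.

2

If k of the values are ≥ 30, the total is ≥ 30k + 7(5 − k).
Setting 30k + 7(5 − k) ≤ 82 gives 23k ≤ 47, so k ≤ 2.
k = 2 is achieved by 2 values at 30 and 3 at 7, total 81; add 1 to one value (staying below 30) to reach 82.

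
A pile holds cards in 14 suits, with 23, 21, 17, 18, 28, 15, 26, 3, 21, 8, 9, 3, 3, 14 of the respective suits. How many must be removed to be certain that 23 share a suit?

In the worst case you take as many as possible of each suit without reaching 23: 22 + 21 + 17 + 18 + 22 + 15 + 22 + 3 + 21 + 8 + 9 + 3 + 3 + 14 = 198.
The next one must give 23 of some suit, so 198 + 1 = 199.

199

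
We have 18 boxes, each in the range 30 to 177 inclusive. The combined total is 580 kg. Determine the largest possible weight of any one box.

70

To make one box as large as possible, make the other 17 as small as possible.
The other 17 contribute at least 17 × 30 = 510, leaving at most 580 − 510 = 70.
Since 70 ≤ 177, this is achievable: one at 70 and 17 at 30.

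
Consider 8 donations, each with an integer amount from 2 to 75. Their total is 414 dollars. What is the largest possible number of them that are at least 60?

If k of the values are ≥ 60, the total is ≥ 60k + 2(8 − k).
Setting 60k + 2(8 − k) ≤ 414 gives 58k ≤ 398, so k ≤ 6.
k = 6 is achieved by 6 values at 60 and 2 at 2, total 364; add 50 to one value (staying below 60) to reach 414.

6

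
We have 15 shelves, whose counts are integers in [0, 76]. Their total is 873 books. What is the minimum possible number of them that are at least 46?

Suppose at most 15 − j of them reach 46; then j values are ≤ 45 and the rest ≤ 76.
The total is then ≤ 45·j + 76·(15 − j) = 1140 − 31j. For this to be ≥ 873 we need j ≤ 8, so at least 15 − 8 = 7 must reach 46.
Exactly 7 works: 7 values at 76 and 8 at 45 total 892; lower one of the high values by 19 (still ≥ 46) to hit 873.

7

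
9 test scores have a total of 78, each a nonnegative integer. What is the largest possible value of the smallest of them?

8

The 9 values sum to 78, so their minimum is at most ⌊78/9⌋ = 8.
Taking 3 copies of 8 and 6 copies of 9 gives exactly 78, so 8 is attained.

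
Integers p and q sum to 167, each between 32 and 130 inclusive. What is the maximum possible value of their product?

For a fixed sum, the product pq is largest when p and q are as close as possible.
Taking p = 83 and q = 84 (both in [32, 130]) gives pq = 6972.

6972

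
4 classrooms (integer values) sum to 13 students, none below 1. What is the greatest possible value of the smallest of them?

If every one of the 4 were at least 4, the total would be at least 4 × 4 = 16 > 13.
Taking 3 copies of 3 and 1 copy of 4 gives exactly 13, so 3 is attained.

3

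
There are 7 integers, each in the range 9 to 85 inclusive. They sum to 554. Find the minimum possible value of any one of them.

Minimizing one value means maximizing the remaining 6.
The other 6 contribute at most 6 × 85 = 510, leaving at least 554 − 510 = 44.
Since 44 ≥ 9, this is achievable: one at 44 and 6 at 85.

44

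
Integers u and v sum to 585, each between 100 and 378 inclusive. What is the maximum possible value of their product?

uv = u(585 − u) is maximized when u is as near 585/2 as the bounds allow.
Taking u = 292 and v = 293 (both in [100, 378]) gives uv = 85556.

85556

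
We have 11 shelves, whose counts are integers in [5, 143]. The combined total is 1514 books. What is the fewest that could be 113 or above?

Each value short of 113 is at most 112, costing at least 143 − 112 = 31 against the maximum total of 1573.
We can afford to lose at most 1573 − 1514 = 59, so at most ⌊59/31⌋ = 1 fall short, and at least 10 are ≥ 113.
Exactly 10 works: 10 values at 143 and 1 at 112 total 1542; lower one of the high values by 28 (still ≥ 113) to hit 1514.

10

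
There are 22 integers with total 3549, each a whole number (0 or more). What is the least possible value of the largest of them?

162

If every one of the 22 were at most 161, the total would be at most 22 × 161 = 3542 < 3549.
Taking 15 copies of 161 and 7 copies of 162 gives exactly 3549, so 162 is attained.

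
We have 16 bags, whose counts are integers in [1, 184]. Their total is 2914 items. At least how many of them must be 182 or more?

6

Suppose at most 16 − j of them reach 182; then j values are ≤ 181 and the rest ≤ 184.
The total is then ≤ 181·j + 184·(16 − j) = 2944 − 3j. For this to be ≥ 2914 we need j ≤ 10, so at least 16 − 10 = 6 must reach 182.
Exactly 6 works: 6 values at 184 and 10 at 181 total 2914.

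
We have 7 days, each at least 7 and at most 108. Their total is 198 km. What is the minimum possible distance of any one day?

To make one day as small as possible, make the other 6 as large as possible.
The other 6 can take up 6 × 108 = 648 ≥ 198 − 7, so one day can sit at its floor of 7.
Achievable: one at 7 and the other 6 totalling 191, which fits since 6 × 7 ≤ 191 ≤ 6 × 108.

7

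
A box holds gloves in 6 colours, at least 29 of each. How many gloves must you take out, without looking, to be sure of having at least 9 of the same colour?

You could draw 8 of every colour without reaching 9 of any — 48 in all.
One more forces 9 of some colour, so 48 + 1 = 49.

49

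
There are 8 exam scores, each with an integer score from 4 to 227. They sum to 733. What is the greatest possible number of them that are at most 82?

7

Suppose k of them are at most 82. Those contribute at most 82 each and the rest at most 227 each.
So the total is at most 82k + 227(8 − k) = 1816 − 145k. This must still be ≥ 733, so k ≤ 7.
k = 7 is achieved by 7 values at 82 and 1 at 227, total 801; lower one of the 227's by 68 (still > 82) to reach 733.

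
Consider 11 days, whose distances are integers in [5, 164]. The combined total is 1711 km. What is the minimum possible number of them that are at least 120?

Suppose at most 11 − j of them reach 120; then j values are ≤ 119 and the rest ≤ 164.
The total is then ≤ 119·j + 164·(11 − j) = 1804 − 45j. For this to be ≥ 1711 we need j ≤ 2, so at least 11 − 2 = 9 must reach 120.
Exactly 9 works: 9 values at 164 and 2 at 119 total 1714; lower one of the high values by 3 (still ≥ 120) to hit 1711.

9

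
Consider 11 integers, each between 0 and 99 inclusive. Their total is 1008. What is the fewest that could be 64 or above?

Each value short of 64 is at most 63, costing at least 99 − 63 = 36 against the maximum total of 1089.
We can afford to lose at most 1089 − 1008 = 81, so at most ⌊81/36⌋ = 2 fall short, and at least 9 are ≥ 64.
Exactly 9 works: 9 values at 99 and 2 at 63 total 1017; lower one of the high values by 9 (still ≥ 64) to hit 1008.

9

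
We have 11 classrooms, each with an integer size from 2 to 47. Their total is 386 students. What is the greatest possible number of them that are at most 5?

Each value at 5 or below falls at least 47 − 5 = 42 short of the ceiling 47.
The ceiling total is 11 × 47 = 517, and we need 386, so at most ⌊(517 − 386)/42⌋ = 3 can be that low.
k = 3 is achieved by 3 values at 5 and 8 at 47, total 391; lower one of the 47's by 5 (still > 5) to reach 386.

3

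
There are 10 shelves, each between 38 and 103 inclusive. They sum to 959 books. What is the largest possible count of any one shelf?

103

To make one shelf as large as possible, make the other 9 as small as possible.
The other 9 contribute at least 9 × 38 = 342, leaving at most 959 − 342 = 617.
But each shelf is capped at 103, so the maximum is 103.
Achievable: one at 103 and the other 9 totalling 856, which fits since 9 × 38 ≤ 856 ≤ 9 × 103.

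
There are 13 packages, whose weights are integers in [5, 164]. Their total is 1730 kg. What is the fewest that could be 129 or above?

2

Each value short of 129 is at most 128, costing at least 164 − 128 = 36 against the maximum total of 2132.
We can afford to lose at most 2132 − 1730 = 402, so at most ⌊402/36⌋ = 11 fall short, and at least 2 are ≥ 129.
Exactly 2 works: 2 values at 164 and 11 at 128 total 1736; lower one of the high values by 6 (still ≥ 129) to hit 1730.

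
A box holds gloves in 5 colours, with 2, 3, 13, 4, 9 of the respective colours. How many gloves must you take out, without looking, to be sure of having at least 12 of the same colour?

30

In the worst case you take as many as possible of each colour without reaching 12: 2 + 3 + 11 + 4 + 9 = 29.
The next one must give 12 of some colour, so 29 + 1 = 30.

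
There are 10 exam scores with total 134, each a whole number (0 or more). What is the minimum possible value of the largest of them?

The average is 134/10 > 13, so not all 10 can be 13 or less; the largest is ≥ 14.
Achievable: 4 of them at 14 and 6 at 13 total 134.

14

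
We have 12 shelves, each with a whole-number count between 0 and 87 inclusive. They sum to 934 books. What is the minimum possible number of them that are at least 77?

If only k of them are at least 77, the other 12 − k are at most 76, so the total is at most k·87 + (12 − k)·76.
This must reach 934, so k·87 + (12 − k)·76 ≥ 934, giving k ≥ 2.
Exactly 2 works: 2 values at 87 and 10 at 76 total 934.

2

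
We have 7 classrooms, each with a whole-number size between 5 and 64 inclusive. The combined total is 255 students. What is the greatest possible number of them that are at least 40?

6

With k values at 40 or above and the rest at least 5, the sum is at least 35 + 35k.
Since the sum is 255, we need 35k ≤ 220, i.e. k ≤ 6.
k = 6 is achieved by 6 values at 40 and 1 at 5, total 245; add 10 to one value (staying below 40) to reach 255.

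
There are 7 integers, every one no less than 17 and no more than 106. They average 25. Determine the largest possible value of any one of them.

73

Maximizing one value means minimizing the remaining 6.
The total is 7 × 25 = 175.
The other 6 contribute at least 6 × 17 = 102, leaving at most 175 − 102 = 73.
Since 73 ≤ 106, this is achievable: one at 73 and 6 at 17.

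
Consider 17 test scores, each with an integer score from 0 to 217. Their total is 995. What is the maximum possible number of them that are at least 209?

4

If k of the values are ≥ 209, the total is ≥ 209k + 0(17 − k).
Setting 209k + 0(17 − k) ≤ 995 gives 209k ≤ 995, so k ≤ 4.
k = 4 is achieved by 4 values at 209 and 13 at 0, total 836; add 159 to one value (staying below 209) to reach 995.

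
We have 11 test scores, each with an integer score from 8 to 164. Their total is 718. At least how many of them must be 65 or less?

1

If only k of them are at most 65, the other 11 − k are at least 66, so the total is at least (11 − k)·66 + k·8.
This is ≤ 718, so (11 − k)·66 + 8k ≤ 718, which gives k ≥ 1.
Exactly 1 works: 1 value at 8 and 10 at 66 total 668; raise one of the low values by 50 (still ≤ 65) to hit 718.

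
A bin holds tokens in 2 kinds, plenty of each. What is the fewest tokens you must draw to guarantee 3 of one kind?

5

In the worst case you draw 2 of each of the 2 kinds: 2 × 2 = 4.
One more forces 3 of some kind, so 4 + 1 = 5.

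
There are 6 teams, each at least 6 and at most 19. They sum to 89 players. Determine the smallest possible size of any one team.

6

Minimizing one value means maximizing the remaining 5.
The other 5 can take up 5 × 19 = 95 ≥ 89 − 6, so one team can sit at its floor of 6.
Achievable: one at 6 and the other 5 totalling 83, which fits since 5 × 6 ≤ 83 ≤ 5 × 19.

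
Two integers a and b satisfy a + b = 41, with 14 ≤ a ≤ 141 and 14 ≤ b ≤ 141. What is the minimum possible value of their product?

For a fixed sum, ab is smallest when a and b are as far apart as possible.
The extreme feasible split is a = 14, b = 27, giving ab = 378.

378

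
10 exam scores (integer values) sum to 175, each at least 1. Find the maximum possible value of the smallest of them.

17

The 10 values sum to 175, so their minimum is at most ⌊175/10⌋ = 17.
Taking 5 copies of 17 and 5 copies of 18 gives exactly 175, so 17 is attained.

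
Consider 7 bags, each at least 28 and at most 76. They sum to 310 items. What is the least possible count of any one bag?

28

To make one bag as small as possible, make the other 6 as large as possible.
The other 6 can take up 6 × 76 = 456 ≥ 310 − 28, so one bag can sit at its floor of 28.
Achievable: one at 28 and the other 6 totalling 282, which fits since 6 × 28 ≤ 282 ≤ 6 × 76.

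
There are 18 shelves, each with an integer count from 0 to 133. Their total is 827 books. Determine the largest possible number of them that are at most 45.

17

Suppose k of them are at most 45. Those contribute at most 45 each and the rest at most 133 each.
So the total is at most 45k + 133(18 − k) = 2394 − 88k. This must still be ≥ 827, so k ≤ 17.
k = 17 is achieved by 17 values at 45 and 1 at 133, total 898; lower one of the 133's by 71 (still > 45) to reach 827.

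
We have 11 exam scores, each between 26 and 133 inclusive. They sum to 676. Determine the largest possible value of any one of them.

133

To make one score as large as possible, make the other 10 as small as possible.
The other 10 contribute at least 10 × 26 = 260, leaving at most 676 − 260 = 416.
But each score is capped at 133, so the maximum is 133.
Achievable: one at 133 and the other 10 totalling 543, which fits since 10 × 26 ≤ 543 ≤ 10 × 133.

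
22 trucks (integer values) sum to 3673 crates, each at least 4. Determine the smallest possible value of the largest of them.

167

If every one of the 22 were at most 166, the total would be at most 22 × 166 = 3652 < 3673.
Equality holds with 21 values of 167 and 1 value of 166.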